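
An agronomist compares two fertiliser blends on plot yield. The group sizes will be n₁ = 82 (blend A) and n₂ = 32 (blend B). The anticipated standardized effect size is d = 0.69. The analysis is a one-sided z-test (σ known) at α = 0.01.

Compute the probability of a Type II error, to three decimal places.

β ≈ 0.163

Noncentrality parameter: δ = d / √(1/n₁ + 1/n₂) = 0.69 / √(1/82 + 1/32) = 3.3104
One-sided α = 0.01 → critical value z_{0.01} = 2.326.
Power = Φ(δ − 2.326) = Φ(0.984) = 0.8375.
Type II error: β = 1 − power = 1 − 0.8375 = 0.1625.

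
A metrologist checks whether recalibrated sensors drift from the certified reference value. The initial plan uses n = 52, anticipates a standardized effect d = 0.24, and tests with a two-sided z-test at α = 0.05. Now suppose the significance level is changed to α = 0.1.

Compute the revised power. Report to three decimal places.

Power ≈ 0.535

δ = d·√n = 0.24 × √52 = 1.7307 (unchanged). New critical value: z_{0.05} = 1.645.
Revised power = Φ(δ − 1.645) + Φ(−δ − 1.645) = Φ(0.086) + Φ(-3.376) = 0.5342 + 0.0004 = 0.5346.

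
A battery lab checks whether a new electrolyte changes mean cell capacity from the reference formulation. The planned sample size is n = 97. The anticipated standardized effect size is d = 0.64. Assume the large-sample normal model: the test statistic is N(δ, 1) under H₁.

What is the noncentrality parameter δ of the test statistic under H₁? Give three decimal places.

δ ≈ 6.303

The noncentrality parameter scales effect size by the design's sample-size factor: δ = d·√n = 0.64 × √97 = 6.3033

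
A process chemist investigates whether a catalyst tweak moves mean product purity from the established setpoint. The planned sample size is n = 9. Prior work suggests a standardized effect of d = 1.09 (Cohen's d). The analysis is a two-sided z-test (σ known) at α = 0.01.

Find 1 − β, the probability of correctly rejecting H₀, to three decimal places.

Power ≈ 0.756

Noncentrality parameter: δ = d·√n = 1.09 × √9 = 3.2700
Two-sided α = 0.01 → critical value z_{0.005} = 2.576.
Power = Φ(δ − 2.576) + Φ(−δ − 2.576) = Φ(0.694) + Φ(-5.846) = 0.7562 + 0.0000 = 0.7562.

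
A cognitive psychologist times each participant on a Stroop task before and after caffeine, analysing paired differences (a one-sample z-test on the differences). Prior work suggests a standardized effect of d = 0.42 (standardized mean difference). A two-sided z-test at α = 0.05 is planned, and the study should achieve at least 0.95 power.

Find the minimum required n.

For power 0.95 need Φ(δ − z_{0.025}) = 0.95, so δ = z_{0.025} + z_{0.05} = 1.960 + 1.645 = 3.605.
(Ignoring the negligible lower-tail rejection probability gives the usual closed-form inversion.)
δ = d·√n ⇒ n = (δ/d)² = (3.605 / 0.42)² = 73.67.
Rounding up, n = 74.

n = 74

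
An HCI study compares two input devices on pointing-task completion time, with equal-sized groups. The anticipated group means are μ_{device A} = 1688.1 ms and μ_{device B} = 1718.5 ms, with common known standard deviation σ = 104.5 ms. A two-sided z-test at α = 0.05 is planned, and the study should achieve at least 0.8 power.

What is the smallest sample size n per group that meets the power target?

Standardized effect: d = |μ_{device A} − μ_{device B}| / σ = |1688.1 − 1718.5| / 104.5 = 0.2909
For power 0.8 need Φ(δ − z_{0.025}) = 0.8, so δ = z_{0.025} + z_{0.20} = 1.960 + 0.842 = 2.802.
(The Φ(−δ − z_{α/2}) term is vanishingly small for δ > 0 and is dropped in the standard sample-size formula.)
δ = d·√(n/2) ⇒ n = 2(δ/d)² = 2 × (2.802 / 0.2909)² = 185.49.
Round up to the next whole unit.

n = 186 per group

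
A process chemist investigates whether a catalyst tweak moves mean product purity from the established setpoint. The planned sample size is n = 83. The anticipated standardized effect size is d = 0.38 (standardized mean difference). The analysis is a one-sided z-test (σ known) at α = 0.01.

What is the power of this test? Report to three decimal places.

Power ≈ 0.872

Noncentrality parameter: δ = d·√n = 0.38 × √83 = 3.4620
One-sided α = 0.01 → critical value z_{0.01} = 2.326.
Power = Φ(δ − 2.326) = Φ(1.136) = 0.8719.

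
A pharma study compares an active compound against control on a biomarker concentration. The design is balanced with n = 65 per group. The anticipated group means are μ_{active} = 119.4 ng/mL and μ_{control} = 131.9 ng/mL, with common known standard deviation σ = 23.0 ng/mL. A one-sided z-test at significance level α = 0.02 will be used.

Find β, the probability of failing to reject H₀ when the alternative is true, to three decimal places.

β ≈ 0.148

Standardized effect: d = |μ_{active} − μ_{control}| / σ = |119.4 − 131.9| / 23.0 = 0.5435
Noncentrality parameter: δ = d·√(n/2) = 0.5435 × √(65/2) = 3.0983
Critical value for a one-sided test at α = 0.02: z_α = 2.054.
Power = Φ(δ − 2.054) = Φ(1.045) = 0.8519.
Type II error: β = 1 − power = 1 − 0.8519 = 0.1481.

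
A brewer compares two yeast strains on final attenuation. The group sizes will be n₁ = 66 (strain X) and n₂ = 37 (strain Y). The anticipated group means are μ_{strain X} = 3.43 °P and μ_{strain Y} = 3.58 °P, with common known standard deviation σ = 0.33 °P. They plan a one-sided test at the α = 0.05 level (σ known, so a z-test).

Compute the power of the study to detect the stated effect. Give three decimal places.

Standardized effect: d = |μ_{strain X} − μ_{strain Y}| / σ = |3.43 − 3.58| / 0.33 = 0.4545
Noncentrality parameter: δ = d / √(1/n₁ + 1/n₂) = 0.4545 / √(1/66 + 1/37) = 2.2133
Critical value for a one-sided test at α = 0.05: z_α = 1.645.
Power = Φ(δ − 1.645) = Φ(0.568) = 0.7151.

Power ≈ 0.715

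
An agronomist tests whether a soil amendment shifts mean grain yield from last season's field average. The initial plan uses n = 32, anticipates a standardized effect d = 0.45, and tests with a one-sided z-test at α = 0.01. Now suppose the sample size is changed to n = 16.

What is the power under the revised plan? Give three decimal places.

Power ≈ 0.299

With n = 16: δ = d·√n = 0.45 × √16 = 1.8000. Critical value z_{0.01} = 2.326.
Revised power = Φ(δ − 2.326) = Φ(-0.526) = 0.2993.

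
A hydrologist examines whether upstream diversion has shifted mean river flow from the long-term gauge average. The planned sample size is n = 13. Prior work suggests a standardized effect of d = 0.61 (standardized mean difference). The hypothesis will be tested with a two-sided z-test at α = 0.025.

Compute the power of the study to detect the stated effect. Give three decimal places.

Power ≈ 0.483

Noncentrality parameter: δ = d·√n = 0.61 × √13 = 2.1994
Two-sided α = 0.025 → critical value z_{0.0125} = 2.241.
Power = Φ(δ − 2.241) + Φ(−δ − 2.241) = Φ(-0.042) + Φ(-4.441) = 0.4832 + 0.0000 = 0.4832.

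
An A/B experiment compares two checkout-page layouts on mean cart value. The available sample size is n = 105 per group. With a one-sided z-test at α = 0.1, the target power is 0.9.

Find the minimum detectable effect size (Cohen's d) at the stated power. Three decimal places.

Need Φ(δ − 1.282) = 0.9, so δ = 1.282 + 1.282 = 2.563.
δ = d·√(n/2) ⇒ d = δ/√(n/2) = 2.563/√(105/2) = 0.3537.

d ≈ 0.354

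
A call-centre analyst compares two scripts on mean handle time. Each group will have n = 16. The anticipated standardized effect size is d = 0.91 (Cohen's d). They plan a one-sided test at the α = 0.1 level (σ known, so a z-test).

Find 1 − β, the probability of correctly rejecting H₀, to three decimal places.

Power ≈ 0.902

Noncentrality parameter: λ = d·√(n/2) = 0.91 × √(16/2) = 2.5739
Critical value for a one-sided test at α = 0.1: z_α = 1.282.
Power = Φ(λ − 1.282) = Φ(1.292) = 0.9019.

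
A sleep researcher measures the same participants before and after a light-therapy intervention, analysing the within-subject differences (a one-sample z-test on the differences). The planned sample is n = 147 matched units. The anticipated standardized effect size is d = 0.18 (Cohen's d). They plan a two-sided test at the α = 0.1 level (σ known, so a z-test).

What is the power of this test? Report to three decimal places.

Noncentrality parameter: δ = d·√n = 0.18 × √147 = 2.1824
Two-sided α = 0.1 → critical value z_{0.05} = 1.645.
Power = Φ(δ − 1.645) + Φ(−δ − 1.645) = Φ(0.538) + Φ(-3.827) = 0.7045 + 0.0001 = 0.7046.

Power ≈ 0.705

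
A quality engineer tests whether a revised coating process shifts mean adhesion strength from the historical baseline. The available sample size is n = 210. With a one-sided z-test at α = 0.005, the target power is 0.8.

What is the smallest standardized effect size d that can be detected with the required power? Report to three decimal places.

d ≈ 0.236

Required noncentrality: δ = z_{0.005} + z_{0.20} = 2.576 + 0.842 = 3.417.
δ = d·√n ⇒ d = δ/√n = 3.417/√210 = 0.2358.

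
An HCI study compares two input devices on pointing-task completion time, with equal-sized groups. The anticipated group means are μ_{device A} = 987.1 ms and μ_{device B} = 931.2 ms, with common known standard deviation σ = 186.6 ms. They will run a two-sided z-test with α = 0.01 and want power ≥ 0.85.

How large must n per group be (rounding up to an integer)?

Standardized effect: d = |μ_{device A} − μ_{device B}| / σ = |987.1 − 931.2| / 186.6 = 0.2996
Set Φ(δ − 2.576) = 0.85; then δ − 2.576 = Φ⁻¹(0.85) = 1.036, giving δ = 3.612.
(Ignoring the negligible lower-tail rejection probability gives the usual closed-form inversion.)
δ = d·√(n/2) ⇒ n = 2(δ/d)² = 2 × (3.612 / 0.2996)² = 290.80.
Round up to the next whole unit.

n = 291 per group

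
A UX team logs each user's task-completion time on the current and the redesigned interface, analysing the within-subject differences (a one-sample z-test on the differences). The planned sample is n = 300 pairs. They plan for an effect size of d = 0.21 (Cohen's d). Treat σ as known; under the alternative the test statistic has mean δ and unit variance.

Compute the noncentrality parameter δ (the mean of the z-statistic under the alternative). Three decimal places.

δ ≈ 3.637

The noncentrality parameter scales effect size by the design's sample-size factor: δ = d·√n = 0.21 × √300 = 3.6373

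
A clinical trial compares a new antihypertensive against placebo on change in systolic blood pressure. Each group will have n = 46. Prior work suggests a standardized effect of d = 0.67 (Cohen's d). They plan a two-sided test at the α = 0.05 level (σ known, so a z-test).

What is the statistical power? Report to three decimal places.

Power ≈ 0.895

Noncentrality parameter: δ = d·√(n/2) = 0.67 × √(46/2) = 3.2132
Two-sided α = 0.05 → critical value z_{0.025} = 1.960.
Power = Φ(δ − 1.960) + Φ(−δ − 1.960) = Φ(1.253) + Φ(-5.173) = 0.8949 + 0.0000 = 0.8949.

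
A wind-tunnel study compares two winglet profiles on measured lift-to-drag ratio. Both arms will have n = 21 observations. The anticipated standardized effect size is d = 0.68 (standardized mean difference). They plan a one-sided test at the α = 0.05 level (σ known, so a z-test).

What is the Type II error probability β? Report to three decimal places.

β ≈ 0.288

Noncentrality parameter: δ = d·√(n/2) = 0.68 × √(21/2) = 2.2035
Critical value for a one-sided test at α = 0.05: z_α = 1.645.
Power = P(Z > 1.645 − δ) = Φ(0.559) = 0.7118.
Type II error: β = 1 − power = 1 − 0.7118 = 0.2882.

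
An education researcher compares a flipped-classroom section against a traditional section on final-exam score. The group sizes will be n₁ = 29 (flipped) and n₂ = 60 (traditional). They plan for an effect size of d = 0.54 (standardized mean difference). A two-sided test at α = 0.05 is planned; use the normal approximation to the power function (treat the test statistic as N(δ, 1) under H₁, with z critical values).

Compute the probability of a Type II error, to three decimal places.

Noncentrality parameter: δ = d / √(1/n₁ + 1/n₂) = 0.54 / √(1/29 + 1/60) = 2.3877
Critical value for a two-sided test at α = 0.05: z_{α/2} = 1.960.
Power = Φ(δ − 1.960) + Φ(−δ − 1.960) = Φ(0.428) + Φ(-4.348) = 0.6656 + 0.0000 = 0.6656.
Type II error: β = 1 − power = 1 − 0.6656 = 0.3344.

β ≈ 0.334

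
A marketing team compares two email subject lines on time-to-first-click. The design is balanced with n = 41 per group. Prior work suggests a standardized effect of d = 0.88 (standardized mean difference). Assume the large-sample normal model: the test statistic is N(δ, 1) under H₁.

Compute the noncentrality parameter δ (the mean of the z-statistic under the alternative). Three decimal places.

δ ≈ 3.984

The noncentrality parameter scales effect size by the design's sample-size factor: δ = d·√(n/2) = 0.88 × √(41/2) = 3.9844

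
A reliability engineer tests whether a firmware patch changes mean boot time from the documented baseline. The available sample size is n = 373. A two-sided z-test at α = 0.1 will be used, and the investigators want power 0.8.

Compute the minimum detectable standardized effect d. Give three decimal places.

d ≈ 0.129

Need Φ(δ − 1.645) = 0.8, so δ = 1.645 + 0.842 = 2.486.
(The second rejection-region term Φ(−δ − z_{α/2}) is negligible and dropped.)
δ = d·√n ⇒ d = δ/√n = 2.486/√373 = 0.1287.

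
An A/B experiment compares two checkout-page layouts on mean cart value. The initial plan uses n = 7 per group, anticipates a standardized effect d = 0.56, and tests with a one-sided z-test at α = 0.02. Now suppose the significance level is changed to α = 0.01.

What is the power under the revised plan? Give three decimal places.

Power ≈ 0.101

δ = d·√(n/2) = 0.56 × √(7/2) = 1.0477 (unchanged). New critical value: z_{0.01} = 2.326.
Revised power = P(Z > 2.326 − δ) = Φ(-1.279) = 0.1005.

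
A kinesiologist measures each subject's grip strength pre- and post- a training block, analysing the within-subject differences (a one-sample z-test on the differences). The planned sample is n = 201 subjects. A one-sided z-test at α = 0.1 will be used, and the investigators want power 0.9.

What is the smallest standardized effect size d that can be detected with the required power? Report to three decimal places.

Need Φ(δ − 1.282) = 0.9, so δ = 1.282 + 1.282 = 2.563.
δ = d·√n ⇒ d = δ/√n = 2.563/√201 = 0.1808.

d ≈ 0.181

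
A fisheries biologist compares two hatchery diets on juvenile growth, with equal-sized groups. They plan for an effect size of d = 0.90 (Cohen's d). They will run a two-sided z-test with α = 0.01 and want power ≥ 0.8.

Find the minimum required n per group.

n = 29 per group

Set Φ(δ − 2.576) = 0.8; then δ − 2.576 = Φ⁻¹(0.8) = 0.842, giving δ = 3.417.
(Ignoring the negligible lower-tail rejection probability gives the usual closed-form inversion.)
δ = d·√(n/2) ⇒ n = 2(δ/d)² = 2 × (3.417 / 0.90)² = 28.84.
Rounding up, n = 29 per group.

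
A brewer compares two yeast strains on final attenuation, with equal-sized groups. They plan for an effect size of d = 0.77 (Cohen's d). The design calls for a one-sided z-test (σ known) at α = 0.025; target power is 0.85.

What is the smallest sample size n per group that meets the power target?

Set Φ(δ − 1.960) = 0.85; then δ − 1.960 = Φ⁻¹(0.85) = 1.036, giving δ = 2.996.
δ = d·√(n/2) ⇒ n = 2(δ/d)² = 2 × (2.996 / 0.77)² = 30.29.
Round up to the next whole unit.

n = 31 per group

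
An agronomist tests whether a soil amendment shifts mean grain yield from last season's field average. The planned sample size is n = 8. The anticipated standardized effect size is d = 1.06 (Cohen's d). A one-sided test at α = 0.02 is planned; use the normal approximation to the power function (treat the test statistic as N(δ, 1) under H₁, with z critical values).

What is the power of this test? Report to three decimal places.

Power ≈ 0.828

Noncentrality parameter: δ = d·√n = 1.06 × √8 = 2.9981
Critical value for a one-sided test at α = 0.02: z_α = 2.054.
Power = Φ(δ − 2.054) = Φ(0.944) = 0.8275.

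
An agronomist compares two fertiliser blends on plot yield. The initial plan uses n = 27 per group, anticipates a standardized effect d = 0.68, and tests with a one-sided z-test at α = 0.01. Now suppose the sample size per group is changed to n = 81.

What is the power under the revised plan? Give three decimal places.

Power ≈ 0.977

With n = 81 per group: δ = d·√(n/2) = 0.68 × √(81/2) = 4.3275. Critical value z_{0.01} = 2.326.
Revised power = P(Z > 2.326 − δ) = Φ(2.001) = 0.9773.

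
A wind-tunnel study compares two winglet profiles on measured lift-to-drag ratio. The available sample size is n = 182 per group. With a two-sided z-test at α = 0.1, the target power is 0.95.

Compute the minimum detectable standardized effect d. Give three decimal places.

Need Φ(δ − 1.645) = 0.95, so δ = 1.645 + 1.645 = 3.290.
(The second rejection-region term Φ(−δ − z_{α/2}) is negligible and dropped.)
δ = d·√(n/2) ⇒ d = δ/√(n/2) = 3.290/√(182/2) = 0.3449.

d ≈ 0.345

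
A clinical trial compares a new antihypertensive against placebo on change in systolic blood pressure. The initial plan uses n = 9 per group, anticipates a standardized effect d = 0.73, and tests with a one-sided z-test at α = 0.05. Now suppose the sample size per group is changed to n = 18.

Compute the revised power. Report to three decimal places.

With n = 18 per group: δ = d·√(n/2) = 0.73 × √(18/2) = 2.1900. Critical value z_{0.05} = 1.645.
Revised power = P(Z > 1.645 − δ) = Φ(0.545) = 0.7072.

Power ≈ 0.707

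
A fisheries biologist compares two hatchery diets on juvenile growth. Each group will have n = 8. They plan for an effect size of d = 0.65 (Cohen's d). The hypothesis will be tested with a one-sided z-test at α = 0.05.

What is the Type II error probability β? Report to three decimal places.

β ≈ 0.635

Noncentrality parameter: δ = d·√(n/2) = 0.65 × √(8/2) = 1.3000
One-sided α = 0.05 → critical value z_{0.05} = 1.645.
Power = P(Z > 1.645 − δ) = Φ(-0.345) = 0.3651.
Type II error: β = 1 − power = 1 − 0.3651 = 0.6349.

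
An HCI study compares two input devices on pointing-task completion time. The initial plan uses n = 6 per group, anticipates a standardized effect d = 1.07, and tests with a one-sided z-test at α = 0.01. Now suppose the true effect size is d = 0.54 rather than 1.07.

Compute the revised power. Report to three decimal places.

With d = 0.54: δ = d·√(n/2) = 0.54 × √(6/2) = 0.9353. Critical value z_{0.01} = 2.326.
Revised power = Φ(δ − 2.326) = Φ(-1.391) = 0.0821.

Power ≈ 0.082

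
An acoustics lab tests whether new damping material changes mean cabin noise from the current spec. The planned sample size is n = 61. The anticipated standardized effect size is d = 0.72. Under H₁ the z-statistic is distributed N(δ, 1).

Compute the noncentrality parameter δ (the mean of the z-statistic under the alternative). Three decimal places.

δ ≈ 5.623

δ = d·√n = 0.72 × √61 = 5.6234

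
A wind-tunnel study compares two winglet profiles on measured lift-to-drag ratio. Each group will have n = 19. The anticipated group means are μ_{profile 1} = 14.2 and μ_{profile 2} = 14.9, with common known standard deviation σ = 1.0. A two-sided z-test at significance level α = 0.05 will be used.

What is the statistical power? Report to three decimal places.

Power ≈ 0.578

Standardized effect: d = |μ_{profile 1} − μ_{profile 2}| / σ = |14.2 − 14.9| / 1.0 = 0.7000
Noncentrality parameter: δ = d·√(n/2) = 0.7000 × √(19/2) = 2.1575
Critical value for a two-sided test at α = 0.05: z_{α/2} = 1.960.
Power = Φ(δ − 1.960) + Φ(−δ − 1.960) = Φ(0.198) + Φ(-4.118) = 0.5783 + 0.0000 = 0.5783.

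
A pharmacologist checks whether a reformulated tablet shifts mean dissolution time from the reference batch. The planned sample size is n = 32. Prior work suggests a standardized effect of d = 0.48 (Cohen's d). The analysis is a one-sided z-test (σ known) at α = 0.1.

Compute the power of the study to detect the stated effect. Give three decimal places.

Power ≈ 0.924

Noncentrality parameter: δ = d·√n = 0.48 × √32 = 2.7153
One-sided α = 0.1 → critical value z_{0.1} = 1.282.
Power = P(Z > 1.282 − δ) = Φ(1.434) = 0.9242.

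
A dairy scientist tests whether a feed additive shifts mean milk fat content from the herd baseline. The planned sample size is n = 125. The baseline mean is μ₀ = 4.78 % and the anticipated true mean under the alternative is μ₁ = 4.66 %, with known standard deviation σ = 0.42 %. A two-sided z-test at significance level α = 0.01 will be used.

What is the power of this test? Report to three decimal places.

Standardized effect: d = |μ₁ − μ₀| / σ = |4.66 − 4.78| / 0.42 = 0.2857
Noncentrality parameter: δ = d·√n = 0.2857 × √125 = 3.1944
Critical value for a two-sided test at α = 0.01: z_{α/2} = 2.576.
Power = Φ(δ − 2.576) + Φ(−δ − 2.576) = Φ(0.619) + Φ(-5.770) = 0.7319 + 0.0000 = 0.7319.

Power ≈ 0.732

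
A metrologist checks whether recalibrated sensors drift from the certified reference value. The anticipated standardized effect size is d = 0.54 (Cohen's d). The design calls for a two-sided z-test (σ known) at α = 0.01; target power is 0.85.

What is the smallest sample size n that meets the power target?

n = 45

Set Φ(δ − 2.576) = 0.85; then δ − 2.576 = Φ⁻¹(0.85) = 1.036, giving δ = 3.612.
(The Φ(−δ − z_{α/2}) term is vanishingly small for δ > 0 and is dropped in the standard sample-size formula.)
δ = d·√n ⇒ n = (δ/d)² = (3.612 / 0.54)² = 44.75.
Round up to the next whole unit.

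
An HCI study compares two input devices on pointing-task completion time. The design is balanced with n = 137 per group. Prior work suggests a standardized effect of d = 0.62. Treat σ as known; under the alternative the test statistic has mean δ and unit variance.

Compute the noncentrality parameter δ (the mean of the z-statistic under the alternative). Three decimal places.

δ ≈ 5.131

The noncentrality parameter scales effect size by the design's sample-size factor: δ = d·√(n/2) = 0.62 × √(137/2) = 5.1314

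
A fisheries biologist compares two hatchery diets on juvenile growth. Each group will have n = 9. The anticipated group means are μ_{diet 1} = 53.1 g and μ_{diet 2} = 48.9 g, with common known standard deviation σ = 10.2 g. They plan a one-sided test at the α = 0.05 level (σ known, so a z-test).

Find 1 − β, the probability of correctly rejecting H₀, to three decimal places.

Standardized effect: d = |μ_{diet 1} − μ_{diet 2}| / σ = |53.1 − 48.9| / 10.2 = 0.4118
Noncentrality parameter: δ = d·√(n/2) = 0.4118 × √(9/2) = 0.8735
Critical value for a one-sided test at α = 0.05: z_α = 1.645.
Power = P(Z > 1.645 − δ) = Φ(-0.771) = 0.2202.

Power ≈ 0.220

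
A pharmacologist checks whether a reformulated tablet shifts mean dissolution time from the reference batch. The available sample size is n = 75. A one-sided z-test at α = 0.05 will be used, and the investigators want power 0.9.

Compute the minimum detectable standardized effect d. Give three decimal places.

Need Φ(δ − 1.645) = 0.9, so δ = 1.645 + 1.282 = 2.926.
δ = d·√n ⇒ d = δ/√n = 2.926/√75 = 0.3379.

d ≈ 0.338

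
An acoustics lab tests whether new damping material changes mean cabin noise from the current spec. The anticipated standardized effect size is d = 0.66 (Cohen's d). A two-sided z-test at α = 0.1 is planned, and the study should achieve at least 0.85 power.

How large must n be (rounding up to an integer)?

n = 17

For power 0.85 need Φ(δ − z_{0.05}) = 0.85, so δ = z_{0.05} + z_{0.15} = 1.645 + 1.036 = 2.681.
(The Φ(−δ − z_{α/2}) term is vanishingly small for δ > 0 and is dropped in the standard sample-size formula.)
δ = d·√n ⇒ n = (δ/d)² = (2.681 / 0.66)² = 16.50.
Rounding up, n = 17.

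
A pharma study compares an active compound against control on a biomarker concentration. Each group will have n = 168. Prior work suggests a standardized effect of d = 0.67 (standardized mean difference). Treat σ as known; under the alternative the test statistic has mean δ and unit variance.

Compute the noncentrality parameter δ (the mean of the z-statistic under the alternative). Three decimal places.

The noncentrality parameter scales effect size by the design's sample-size factor: δ = d·√(n/2) = 0.67 × √(168/2) = 6.1407

δ ≈ 6.141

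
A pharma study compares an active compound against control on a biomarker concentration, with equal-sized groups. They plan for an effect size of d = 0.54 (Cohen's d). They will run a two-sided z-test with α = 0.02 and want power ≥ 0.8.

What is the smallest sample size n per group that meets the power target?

Set Φ(δ − 2.326) = 0.8; then δ − 2.326 = Φ⁻¹(0.8) = 0.842, giving δ = 3.168.
(Ignoring the negligible lower-tail rejection probability gives the usual closed-form inversion.)
δ = d·√(n/2) ⇒ n = 2(δ/d)² = 2 × (3.168 / 0.54)² = 68.83.
Rounding up, n = 69 per group.

n = 69 per group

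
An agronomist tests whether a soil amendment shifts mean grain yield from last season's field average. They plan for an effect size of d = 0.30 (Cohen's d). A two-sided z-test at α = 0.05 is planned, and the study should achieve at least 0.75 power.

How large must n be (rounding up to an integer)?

Set Φ(δ − 1.960) = 0.75; then δ − 1.960 = Φ⁻¹(0.75) = 0.674, giving δ = 2.634.
(For δ > 0 the lower-tail rejection region contributes negligibly to power, so the one-term inversion is standard.)
δ = d·√n ⇒ n = (δ/d)² = (2.634 / 0.30)² = 77.11.
Rounding up, n = 78.

n = 78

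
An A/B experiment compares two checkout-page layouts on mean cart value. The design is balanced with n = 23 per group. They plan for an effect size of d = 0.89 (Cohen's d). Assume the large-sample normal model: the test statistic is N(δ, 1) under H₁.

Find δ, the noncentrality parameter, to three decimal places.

δ = d·√(n/2) = 0.89 × √(23/2) = 3.0181

δ ≈ 3.018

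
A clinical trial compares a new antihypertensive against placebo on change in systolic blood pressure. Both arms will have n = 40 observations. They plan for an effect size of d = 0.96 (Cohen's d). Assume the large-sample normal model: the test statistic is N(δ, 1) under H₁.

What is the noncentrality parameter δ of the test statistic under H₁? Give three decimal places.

The noncentrality parameter scales effect size by the design's sample-size factor: δ = d·√(n/2) = 0.96 × √(40/2) = 4.2933

δ ≈ 4.293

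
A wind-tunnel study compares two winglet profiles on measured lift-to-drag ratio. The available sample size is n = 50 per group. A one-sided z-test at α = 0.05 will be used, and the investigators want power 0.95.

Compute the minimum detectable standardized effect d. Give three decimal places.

Required noncentrality: δ = z_{0.05} + z_{0.05} = 1.645 + 1.645 = 3.290.
δ = d·√(n/2) ⇒ d = δ/√(n/2) = 3.290/√(50/2) = 0.6579.

d ≈ 0.658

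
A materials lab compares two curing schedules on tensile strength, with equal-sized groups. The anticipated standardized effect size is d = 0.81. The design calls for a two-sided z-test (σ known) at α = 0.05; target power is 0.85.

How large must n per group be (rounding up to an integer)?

For power 0.85 need Φ(δ − z_{0.025}) = 0.85, so δ = z_{0.025} + z_{0.15} = 1.960 + 1.036 = 2.996.
(For δ > 0 the lower-tail rejection region contributes negligibly to power, so the one-term inversion is standard.)
δ = d·√(n/2) ⇒ n = 2(δ/d)² = 2 × (2.996 / 0.81)² = 27.37.
Rounding up, n = 28 per group.

n = 28 per group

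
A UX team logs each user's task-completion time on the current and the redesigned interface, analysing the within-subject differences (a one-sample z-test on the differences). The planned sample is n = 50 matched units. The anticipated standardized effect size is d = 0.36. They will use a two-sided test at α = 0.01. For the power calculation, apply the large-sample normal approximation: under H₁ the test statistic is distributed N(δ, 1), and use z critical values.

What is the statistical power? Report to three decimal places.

Noncentrality parameter: δ = d·√n = 0.36 × √50 = 2.5456
Two-sided α = 0.01 → critical value z_{0.005} = 2.576.
Power = Φ(δ − 2.576) + Φ(−δ − 2.576) = Φ(-0.030) + Φ(-5.121) = 0.4879 + 0.0000 = 0.4879.

Power ≈ 0.488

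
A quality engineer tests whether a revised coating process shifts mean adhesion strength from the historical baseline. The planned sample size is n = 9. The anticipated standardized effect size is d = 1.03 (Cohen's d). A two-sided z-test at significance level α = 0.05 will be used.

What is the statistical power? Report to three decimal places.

Noncentrality parameter: δ = d·√n = 1.03 × √9 = 3.0900
Critical value for a two-sided test at α = 0.05: z_{α/2} = 1.960.
Power = Φ(δ − 1.960) + Φ(−δ − 1.960) = Φ(1.130) + Φ(-5.050) = 0.8708 + 0.0000 = 0.8708.

Power ≈ 0.871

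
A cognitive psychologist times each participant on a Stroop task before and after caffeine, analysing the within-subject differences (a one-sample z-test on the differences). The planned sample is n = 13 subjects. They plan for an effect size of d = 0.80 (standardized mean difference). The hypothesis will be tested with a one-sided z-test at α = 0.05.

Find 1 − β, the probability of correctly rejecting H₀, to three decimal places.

Noncentrality parameter: δ = d·√n = 0.80 × √13 = 2.8844
Critical value for a one-sided test at α = 0.05: z_α = 1.645.
Power = P(Z > 1.645 − δ) = Φ(1.240) = 0.8924.

Power ≈ 0.892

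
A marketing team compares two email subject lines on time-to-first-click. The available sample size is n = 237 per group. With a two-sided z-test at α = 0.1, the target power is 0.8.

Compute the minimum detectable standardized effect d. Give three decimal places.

Need Φ(δ − 1.645) = 0.8, so δ = 1.645 + 0.842 = 2.486.
(The second rejection-region term Φ(−δ − z_{α/2}) is negligible and dropped.)
δ = d·√(n/2) ⇒ d = δ/√(n/2) = 2.486/√(237/2) = 0.2284.

d ≈ 0.228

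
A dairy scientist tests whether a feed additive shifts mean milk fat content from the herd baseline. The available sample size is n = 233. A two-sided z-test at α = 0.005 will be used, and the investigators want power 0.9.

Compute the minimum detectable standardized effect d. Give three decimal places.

Need Φ(δ − 2.807) = 0.9, so δ = 2.807 + 1.282 = 4.089.
(The second rejection-region term Φ(−δ − z_{α/2}) is negligible and dropped.)
δ = d·√n ⇒ d = δ/√n = 4.089/√233 = 0.2679.

d ≈ 0.268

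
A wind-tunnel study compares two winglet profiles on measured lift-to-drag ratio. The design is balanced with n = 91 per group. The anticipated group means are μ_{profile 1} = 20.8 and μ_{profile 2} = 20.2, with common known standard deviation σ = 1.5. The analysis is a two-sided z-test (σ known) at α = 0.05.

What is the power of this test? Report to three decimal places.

Standardized effect: d = |μ_{profile 1} − μ_{profile 2}| / σ = |20.8 − 20.2| / 1.5 = 0.4000
Noncentrality parameter: δ = d·√(n/2) = 0.4000 × √(91/2) = 2.6981
Critical value for a two-sided test at α = 0.05: z_{α/2} = 1.960.
Power = Φ(δ − 1.960) + Φ(−δ − 1.960) = Φ(0.738) + Φ(-4.658) = 0.7698 + 0.0000 = 0.7698.

Power ≈ 0.770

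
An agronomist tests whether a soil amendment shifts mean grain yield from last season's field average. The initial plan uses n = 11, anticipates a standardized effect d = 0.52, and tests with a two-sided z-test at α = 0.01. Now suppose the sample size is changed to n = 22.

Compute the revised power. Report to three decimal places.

Power ≈ 0.446

With n = 22: δ = d·√n = 0.52 × √22 = 2.4390. Critical value z_{0.005} = 2.576.
Revised power = Φ(δ − 2.576) + Φ(−δ − 2.576) = Φ(-0.137) + Φ(-5.015) = 0.4456 + 0.0000 = 0.4456.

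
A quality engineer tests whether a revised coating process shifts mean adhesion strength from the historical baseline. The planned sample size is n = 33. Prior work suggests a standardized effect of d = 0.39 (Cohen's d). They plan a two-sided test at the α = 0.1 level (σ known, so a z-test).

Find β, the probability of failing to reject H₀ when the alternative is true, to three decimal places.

Noncentrality parameter: δ = d·√n = 0.39 × √33 = 2.2404
Two-sided α = 0.1 → critical value z_{0.05} = 1.645.
Power = Φ(δ − 1.645) + Φ(−δ − 1.645) = Φ(0.596) + Φ(-3.885) = 0.7243 + 0.0001 = 0.7243.
Type II error: β = 1 − power = 1 − 0.7243 = 0.2757.

β ≈ 0.276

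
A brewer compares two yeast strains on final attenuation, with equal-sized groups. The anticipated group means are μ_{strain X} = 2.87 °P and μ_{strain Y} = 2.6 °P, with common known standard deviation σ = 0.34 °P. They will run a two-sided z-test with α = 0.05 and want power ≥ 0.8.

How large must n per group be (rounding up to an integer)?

Standardized effect: d = |μ_{strain X} − μ_{strain Y}| / σ = |2.87 − 2.6| / 0.34 = 0.7941
Set Φ(δ − 1.960) = 0.8; then δ − 1.960 = Φ⁻¹(0.8) = 0.842, giving δ = 2.802.
(For δ > 0 the lower-tail rejection region contributes negligibly to power, so the one-term inversion is standard.)
δ = d·√(n/2) ⇒ n = 2(δ/d)² = 2 × (2.802 / 0.7941)² = 24.89.
Round up to the next whole unit.

n = 25 per group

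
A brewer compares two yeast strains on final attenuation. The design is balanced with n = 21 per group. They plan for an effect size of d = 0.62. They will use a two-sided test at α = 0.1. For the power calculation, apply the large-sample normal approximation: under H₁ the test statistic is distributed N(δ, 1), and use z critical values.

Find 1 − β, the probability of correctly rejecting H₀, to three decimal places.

Power ≈ 0.642

Noncentrality parameter: δ = d·√(n/2) = 0.62 × √(21/2) = 2.0090
Two-sided α = 0.1 → critical value z_{0.05} = 1.645.
Power = Φ(δ − 1.645) + Φ(−δ − 1.645) = Φ(0.364) + Φ(-3.654) = 0.6421 + 0.0001 = 0.6423.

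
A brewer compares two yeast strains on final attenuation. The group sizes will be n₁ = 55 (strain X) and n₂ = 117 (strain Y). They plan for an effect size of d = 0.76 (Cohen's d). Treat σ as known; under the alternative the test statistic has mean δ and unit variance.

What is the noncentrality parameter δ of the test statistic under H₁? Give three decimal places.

δ ≈ 4.649

δ = d / √(1/n₁ + 1/n₂) = 0.76 / √(1/55 + 1/117) = 4.6486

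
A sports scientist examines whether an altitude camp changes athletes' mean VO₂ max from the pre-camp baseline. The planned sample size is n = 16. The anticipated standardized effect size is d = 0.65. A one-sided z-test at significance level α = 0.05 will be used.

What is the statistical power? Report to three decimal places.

Power ≈ 0.830

Noncentrality parameter: δ = d·√n = 0.65 × √16 = 2.6000
Critical value for a one-sided test at α = 0.05: z_α = 1.645.
Power = P(Z > 1.645 − δ) = Φ(0.955) = 0.8302.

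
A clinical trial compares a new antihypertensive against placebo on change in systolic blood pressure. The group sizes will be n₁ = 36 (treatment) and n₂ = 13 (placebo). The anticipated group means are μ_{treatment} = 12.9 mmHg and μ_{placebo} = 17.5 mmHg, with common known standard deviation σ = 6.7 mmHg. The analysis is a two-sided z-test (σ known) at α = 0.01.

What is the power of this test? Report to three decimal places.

Power ≈ 0.325

Standardized effect: d = |μ_{treatment} − μ_{placebo}| / σ = |12.9 − 17.5| / 6.7 = 0.6866
Noncentrality parameter: λ = d / √(1/n₁ + 1/n₂) = 0.6866 / √(1/36 + 1/13) = 2.1218
Two-sided α = 0.01 → critical value z_{0.005} = 2.576.
Power = Φ(λ − 2.576) + Φ(−λ − 2.576) = Φ(-0.454) + Φ(-4.698) = 0.3249 + 0.0000 = 0.3249.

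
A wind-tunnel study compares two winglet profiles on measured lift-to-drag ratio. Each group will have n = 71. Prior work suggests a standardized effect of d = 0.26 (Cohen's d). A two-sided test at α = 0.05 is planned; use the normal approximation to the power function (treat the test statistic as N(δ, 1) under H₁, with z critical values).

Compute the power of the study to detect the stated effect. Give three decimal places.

Noncentrality parameter: δ = d·√(n/2) = 0.26 × √(71/2) = 1.5491
Two-sided α = 0.05 → critical value z_{0.025} = 1.960.
Power = Φ(δ − 1.960) + Φ(−δ − 1.960) = Φ(-0.411) + Φ(-3.509) = 0.3406 + 0.0002 = 0.3408.

Power ≈ 0.341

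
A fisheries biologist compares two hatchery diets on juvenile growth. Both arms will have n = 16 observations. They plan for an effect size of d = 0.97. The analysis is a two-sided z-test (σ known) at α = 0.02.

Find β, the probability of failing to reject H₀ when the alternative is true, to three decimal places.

β ≈ 0.338

Noncentrality parameter: δ = d·√(n/2) = 0.97 × √(16/2) = 2.7436
Critical value for a two-sided test at α = 0.02: z_{α/2} = 2.326.
Power = Φ(δ − 2.326) + Φ(−δ − 2.326) = Φ(0.417) + Φ(-5.070) = 0.6617 + 0.0000 = 0.6617.
Type II error: β = 1 − power = 1 − 0.6617 = 0.3383.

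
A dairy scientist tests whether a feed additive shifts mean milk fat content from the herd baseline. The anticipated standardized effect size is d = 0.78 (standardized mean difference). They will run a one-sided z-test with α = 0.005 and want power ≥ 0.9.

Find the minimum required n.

n = 25

Set Φ(δ − 2.576) = 0.9; then δ − 2.576 = Φ⁻¹(0.9) = 1.282, giving δ = 3.857.
δ = d·√n ⇒ n = (δ/d)² = (3.857 / 0.78)² = 24.46.
Rounding up, n = 25.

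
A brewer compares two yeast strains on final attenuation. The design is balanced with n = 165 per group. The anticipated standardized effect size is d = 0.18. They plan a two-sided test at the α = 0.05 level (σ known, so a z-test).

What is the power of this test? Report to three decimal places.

Power ≈ 0.373

Noncentrality parameter: δ = d·√(n/2) = 0.18 × √(165/2) = 1.6349
Two-sided α = 0.05 → critical value z_{0.025} = 1.960.
Power = Φ(δ − 1.960) + Φ(−δ − 1.960) = Φ(-0.325) + Φ(-3.595) = 0.3726 + 0.0002 = 0.3727.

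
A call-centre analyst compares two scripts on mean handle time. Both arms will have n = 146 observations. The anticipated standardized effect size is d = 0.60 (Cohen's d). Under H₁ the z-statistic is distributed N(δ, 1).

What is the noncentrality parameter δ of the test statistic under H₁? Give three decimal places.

δ = d·√(n/2) = 0.60 × √(146/2) = 5.1264

δ ≈ 5.126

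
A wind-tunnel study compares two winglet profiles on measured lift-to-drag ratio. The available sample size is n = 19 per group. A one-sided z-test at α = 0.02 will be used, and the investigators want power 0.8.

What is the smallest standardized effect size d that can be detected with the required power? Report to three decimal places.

Required noncentrality: δ = z_{0.02} + z_{0.20} = 2.054 + 0.842 = 2.895.
δ = d·√(n/2) ⇒ d = δ/√(n/2) = 2.895/√(19/2) = 0.9394.

d ≈ 0.939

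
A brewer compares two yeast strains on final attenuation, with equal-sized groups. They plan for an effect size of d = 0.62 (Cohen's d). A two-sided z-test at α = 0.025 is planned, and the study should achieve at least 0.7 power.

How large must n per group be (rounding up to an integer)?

Set Φ(δ − 2.241) = 0.7; then δ − 2.241 = Φ⁻¹(0.7) = 0.524, giving δ = 2.766.
(For δ > 0 the lower-tail rejection region contributes negligibly to power, so the one-term inversion is standard.)
δ = d·√(n/2) ⇒ n = 2(δ/d)² = 2 × (2.766 / 0.62)² = 39.80.
Rounding up, n = 40 per group.

n = 40 per group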